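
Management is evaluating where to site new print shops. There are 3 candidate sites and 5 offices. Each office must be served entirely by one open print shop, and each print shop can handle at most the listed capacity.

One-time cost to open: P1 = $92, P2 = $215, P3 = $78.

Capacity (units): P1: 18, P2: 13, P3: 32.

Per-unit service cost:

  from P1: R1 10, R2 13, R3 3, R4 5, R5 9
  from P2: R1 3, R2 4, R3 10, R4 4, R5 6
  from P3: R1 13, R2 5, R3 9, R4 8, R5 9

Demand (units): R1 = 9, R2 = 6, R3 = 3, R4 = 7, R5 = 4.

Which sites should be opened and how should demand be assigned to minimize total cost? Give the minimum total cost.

Open {P3}: R1→P3 13·9=117, R2→P3 5·6=30, R3→P3 9·3=27, R4→P3 8·7=56, R5→P3 9·4=36.
Loads: P3 carries 29/32. Service 266; fixed 78; total 344.
Next best feasible plan costs 388.

Minimum total cost: 344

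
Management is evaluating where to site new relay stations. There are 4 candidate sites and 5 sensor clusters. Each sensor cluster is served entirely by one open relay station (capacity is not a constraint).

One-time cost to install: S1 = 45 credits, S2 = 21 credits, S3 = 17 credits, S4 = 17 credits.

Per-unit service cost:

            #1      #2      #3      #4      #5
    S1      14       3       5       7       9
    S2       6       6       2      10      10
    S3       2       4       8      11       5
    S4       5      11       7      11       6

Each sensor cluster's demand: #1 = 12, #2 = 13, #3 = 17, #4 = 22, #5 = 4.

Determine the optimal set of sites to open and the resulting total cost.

For any fixed open set, each sensor cluster goes to its cheapest open site; total = fixed + service.
{S1, S2, S3}: #1→S3 2·12=24, #2→S1 3·13=39, #3→S2 2·17=34, #4→S1 7·22=154, #5→S3 5·4=20. Service 271; fixed 83; total 354.
{S1, S2, S3, S4}: service 271 + fixed 100 = 371
{S1, S3}: service 322 + fixed 62 = 384
{S3}: #1→S3 2·12=24, #2→S3 4·13=52, #3→S3 8·17=136, #4→S3 11·22=242, #5→S3 5·4=20. Service 474; fixed 17; total 491.
No other subset beats 354.

Open S1, S2 and S3; minimum total cost 354.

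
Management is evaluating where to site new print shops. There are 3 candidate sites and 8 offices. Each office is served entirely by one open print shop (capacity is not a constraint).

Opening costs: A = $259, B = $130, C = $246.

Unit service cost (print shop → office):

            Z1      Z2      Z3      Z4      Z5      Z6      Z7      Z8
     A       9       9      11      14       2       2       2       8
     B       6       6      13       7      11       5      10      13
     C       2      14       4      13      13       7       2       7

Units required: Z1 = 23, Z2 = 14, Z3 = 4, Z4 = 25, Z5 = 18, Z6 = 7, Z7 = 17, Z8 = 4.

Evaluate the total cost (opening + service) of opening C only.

Total cost: 1174

Each office is assigned to its cheapest site among the open ones.
{C}: Z1→C 2·23=46, Z2→C 14·14=196, Z3→C 4·4=16, Z4→C 13·25=325, Z5→C 13·18=234, Z6→C 7·7=49, Z7→C 2·17=34, Z8→C 7·4=28. Service 928; fixed 246; total 1174.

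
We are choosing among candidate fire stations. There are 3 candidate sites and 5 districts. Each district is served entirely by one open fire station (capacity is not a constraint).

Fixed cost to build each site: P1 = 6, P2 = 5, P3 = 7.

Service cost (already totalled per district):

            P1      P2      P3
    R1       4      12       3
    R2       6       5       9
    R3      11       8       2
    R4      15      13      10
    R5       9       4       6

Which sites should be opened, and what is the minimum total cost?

Open P2 and P3; minimum total cost 36.

For any fixed open set, each district goes to its cheapest open site; total = fixed + service.
{P2, P3}: R1→P3 3, R2→P2 5, R3→P3 2, R4→P3 10, R5→P2 4. Service 24; fixed 12; total 36.
{P3}: service 30 + fixed 7 = 37
{P1, P3}: R1→P3 3, R2→P1 6, R3→P3 2, R4→P3 10, R5→P3 6. Service 27; fixed 13; total 40.
{P1, P2, P3}: service 24 + fixed 18 = 42
(All 7 nonempty subsets were checked; P2 and P3 is lowest.)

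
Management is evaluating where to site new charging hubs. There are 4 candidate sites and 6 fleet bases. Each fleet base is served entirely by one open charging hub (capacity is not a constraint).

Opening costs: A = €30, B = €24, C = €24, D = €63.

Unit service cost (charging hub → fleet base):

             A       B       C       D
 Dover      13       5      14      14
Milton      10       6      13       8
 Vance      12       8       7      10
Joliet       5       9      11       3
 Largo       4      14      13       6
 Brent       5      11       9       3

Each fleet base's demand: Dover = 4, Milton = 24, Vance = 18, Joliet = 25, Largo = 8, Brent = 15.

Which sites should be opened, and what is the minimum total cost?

Open B and D; minimum total cost 563.

For any fixed open set, each fleet base goes to its cheapest open site; total = fixed + service.
{B, D}: Dover→B 5·4=20, Milton→B 6·24=144, Vance→B 8·18=144, Joliet→D 3·25=75, Largo→D 6·8=48, Brent→D 3·15=45. Service 476; fixed 87; total 563.
{B, C, D}: service 458 + fixed 111 = 569
{A, B, D}: Dover→B 5·4=20, Milton→B 6·24=144, Vance→B 8·18=144, Joliet→D 3·25=75, Largo→A 4·8=32, Brent→D 3·15=45. Service 460; fixed 117; total 577.
{A, B, C, D}: service 442 + fixed 141 = 583
No other subset beats 563.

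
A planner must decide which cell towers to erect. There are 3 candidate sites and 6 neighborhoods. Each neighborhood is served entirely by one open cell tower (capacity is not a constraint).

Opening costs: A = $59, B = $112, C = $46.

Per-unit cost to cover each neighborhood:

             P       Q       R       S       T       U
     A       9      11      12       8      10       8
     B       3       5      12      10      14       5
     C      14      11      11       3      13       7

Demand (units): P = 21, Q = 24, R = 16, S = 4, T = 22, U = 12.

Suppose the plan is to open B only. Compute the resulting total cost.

Each neighborhood is assigned to its cheapest site among the open ones.
{B}: P→B 3·21=63, Q→B 5·24=120, R→B 12·16=192, S→B 10·4=40, T→B 14·22=308, U→B 5·12=60. Service 783; fixed 112; total 895.

Total cost: 895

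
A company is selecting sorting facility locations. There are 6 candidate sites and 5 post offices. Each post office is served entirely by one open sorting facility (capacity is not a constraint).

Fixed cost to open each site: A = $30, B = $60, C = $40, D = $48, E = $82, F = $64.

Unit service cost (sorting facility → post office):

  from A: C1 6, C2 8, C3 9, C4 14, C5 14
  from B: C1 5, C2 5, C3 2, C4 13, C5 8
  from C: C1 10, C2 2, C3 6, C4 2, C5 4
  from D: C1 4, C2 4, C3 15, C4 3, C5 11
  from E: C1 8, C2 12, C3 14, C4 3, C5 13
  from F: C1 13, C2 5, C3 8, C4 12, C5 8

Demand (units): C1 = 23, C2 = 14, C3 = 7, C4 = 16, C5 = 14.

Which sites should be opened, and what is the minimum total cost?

For any fixed open set, each post office goes to its cheapest open site; total = fixed + service.
{C, D}: C1→D 4·23=92, C2→C 2·14=28, C3→C 6·7=42, C4→C 2·16=32, C5→C 4·14=56. Service 250; fixed 88; total 338.
{B, C}: service 245 + fixed 100 = 345
{A, C}: service 296 + fixed 70 = 366
{A, B, C, D, E, F}: service 222 + fixed 324 = 546
No other subset beats 338.

Open C and D; minimum total cost 338.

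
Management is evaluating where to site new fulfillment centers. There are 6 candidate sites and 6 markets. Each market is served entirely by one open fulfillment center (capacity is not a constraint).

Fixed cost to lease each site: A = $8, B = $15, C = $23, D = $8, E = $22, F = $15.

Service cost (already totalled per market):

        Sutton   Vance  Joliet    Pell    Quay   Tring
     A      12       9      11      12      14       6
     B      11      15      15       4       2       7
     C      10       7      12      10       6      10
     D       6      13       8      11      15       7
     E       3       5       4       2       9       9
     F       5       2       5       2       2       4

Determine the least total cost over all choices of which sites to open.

Minimum total cost: 35

For any fixed open set, each market goes to its cheapest open site; total = fixed + service.
{F}: Sutton→F 5, Vance→F 2, Joliet→F 5, Pell→F 2, Quay→F 2, Tring→F 4. Service 20; fixed 15; total 35.
{A, F}: Sutton→F 5, Vance→F 2, Joliet→F 5, Pell→F 2, Quay→F 2, Tring→F 4. Service 20; fixed 23; total 43.
{D, F}: service 20 + fixed 23 = 43
{A, B, C, D, E, F}: service 17 + fixed 91 = 108
No other subset beats 35.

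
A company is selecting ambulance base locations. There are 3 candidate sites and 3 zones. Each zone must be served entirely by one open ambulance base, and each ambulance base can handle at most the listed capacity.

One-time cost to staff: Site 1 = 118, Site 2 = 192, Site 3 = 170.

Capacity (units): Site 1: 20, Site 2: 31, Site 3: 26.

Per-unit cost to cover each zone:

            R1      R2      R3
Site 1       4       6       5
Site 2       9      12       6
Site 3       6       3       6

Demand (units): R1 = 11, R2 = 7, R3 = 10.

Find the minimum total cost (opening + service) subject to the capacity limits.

Minimum total cost: 413

Open {Site 1, Site 3}: R1→Site 1 4·11=44, R2→Site 3 3·7=21, R3→Site 3 6·10=60.
Loads: Site 1 carries 11/20, Site 3 carries 17/26. Service 125; fixed 288; total 413.
Next best feasible plan costs 425.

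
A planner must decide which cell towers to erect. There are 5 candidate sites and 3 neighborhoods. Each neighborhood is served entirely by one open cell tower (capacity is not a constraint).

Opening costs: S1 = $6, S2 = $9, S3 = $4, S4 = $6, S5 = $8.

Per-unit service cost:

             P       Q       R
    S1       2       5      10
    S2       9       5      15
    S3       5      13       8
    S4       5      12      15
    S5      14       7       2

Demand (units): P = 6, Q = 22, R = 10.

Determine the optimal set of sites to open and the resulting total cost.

For any fixed open set, each neighborhood goes to its cheapest open site; total = fixed + service.
{S1, S5}: P→S1 2·6=12, Q→S1 5·22=110, R→S5 2·10=20. Service 142; fixed 14; total 156.
{S1, S3, S5}: service 142 + fixed 18 = 160
{S1, S4, S5}: P→S1 2·6=12, Q→S1 5·22=110, R→S5 2·10=20. Service 142; fixed 20; total 162.
{S1, S2, S3, S4, S5}: P→S1 2·6=12, Q→S1 5·22=110, R→S5 2·10=20. Service 142; fixed 33; total 175.
No other subset beats 156.

Open S1 and S5; minimum total cost 156.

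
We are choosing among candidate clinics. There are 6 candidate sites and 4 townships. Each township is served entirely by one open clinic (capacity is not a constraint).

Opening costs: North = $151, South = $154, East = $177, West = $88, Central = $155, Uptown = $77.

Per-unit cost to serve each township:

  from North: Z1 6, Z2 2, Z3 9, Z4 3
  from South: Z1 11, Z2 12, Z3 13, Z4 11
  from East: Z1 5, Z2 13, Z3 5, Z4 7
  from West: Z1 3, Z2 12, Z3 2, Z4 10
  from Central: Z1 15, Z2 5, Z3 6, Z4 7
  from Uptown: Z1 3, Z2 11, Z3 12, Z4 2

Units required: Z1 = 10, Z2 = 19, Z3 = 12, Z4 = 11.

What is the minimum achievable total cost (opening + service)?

Minimum total cost: 364

For any fixed open set, each township goes to its cheapest open site; total = fixed + service.
{North, West}: Z1→West 3·10=30, Z2→North 2·19=38, Z3→West 2·12=24, Z4→North 3·11=33. Service 125; fixed 239; total 364.
{North}: Z1→North 6·10=60, Z2→North 2·19=38, Z3→North 9·12=108, Z4→North 3·11=33. Service 239; fixed 151; total 390.
{North, Uptown}: Z1→Uptown 3·10=30, Z2→North 2·19=38, Z3→North 9·12=108, Z4→Uptown 2·11=22. Service 198; fixed 228; total 426.
{North, South, East, West, Central, Uptown}: Z1→West 3·10=30, Z2→North 2·19=38, Z3→West 2·12=24, Z4→Uptown 2·11=22. Service 114; fixed 802; total 916.
No other subset beats 364.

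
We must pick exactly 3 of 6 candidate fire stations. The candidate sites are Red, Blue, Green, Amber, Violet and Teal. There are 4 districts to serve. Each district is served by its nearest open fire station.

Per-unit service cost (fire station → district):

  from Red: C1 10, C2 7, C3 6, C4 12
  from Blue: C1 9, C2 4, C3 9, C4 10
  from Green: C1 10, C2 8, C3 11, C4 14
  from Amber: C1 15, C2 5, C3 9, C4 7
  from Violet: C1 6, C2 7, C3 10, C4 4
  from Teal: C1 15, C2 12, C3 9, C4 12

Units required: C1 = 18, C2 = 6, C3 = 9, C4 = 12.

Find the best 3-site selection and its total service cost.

With exactly 3 open, each district uses its cheapest among the chosen.
{Red, Blue, Violet}: C1→Violet 6·18=108, C2→Blue 4·6=24, C3→Red 6·9=54, C4→Violet 4·12=48. Service cost 234.
{Red, Amber, Violet}: service cost 240
{Red, Green, Violet}: service cost 252
Among all 20 size-3 choices, {Red, Blue, Violet} is lowest.

Choose Red, Blue and Violet; total service cost 234.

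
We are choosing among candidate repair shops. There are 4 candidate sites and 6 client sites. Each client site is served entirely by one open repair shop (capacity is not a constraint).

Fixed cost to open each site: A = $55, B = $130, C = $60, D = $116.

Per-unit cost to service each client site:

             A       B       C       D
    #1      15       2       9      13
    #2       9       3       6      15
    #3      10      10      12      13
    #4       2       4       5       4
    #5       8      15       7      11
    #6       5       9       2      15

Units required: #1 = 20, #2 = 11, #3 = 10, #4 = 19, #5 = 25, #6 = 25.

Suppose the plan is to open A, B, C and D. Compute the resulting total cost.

Total cost: 797

Each client site is assigned to its cheapest site among the open ones.
{A, B, C, D}: #1→B 2·20=40, #2→B 3·11=33, #3→A 10·10=100, #4→A 2·19=38, #5→C 7·25=175, #6→C 2·25=50. Service 436; fixed 361; total 797.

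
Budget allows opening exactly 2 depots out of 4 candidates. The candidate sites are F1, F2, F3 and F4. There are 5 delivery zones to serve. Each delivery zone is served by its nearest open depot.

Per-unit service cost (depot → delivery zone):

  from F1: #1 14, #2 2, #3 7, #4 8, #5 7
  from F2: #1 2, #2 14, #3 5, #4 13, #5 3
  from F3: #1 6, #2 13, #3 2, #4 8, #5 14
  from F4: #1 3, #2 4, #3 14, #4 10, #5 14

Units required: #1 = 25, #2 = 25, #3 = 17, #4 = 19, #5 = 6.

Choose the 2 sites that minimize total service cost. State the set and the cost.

Choose F1 and F2; total service cost 355.

With exactly 2 open, each delivery zone uses its cheapest among the chosen.
{F1, F2}: #1→F2 2·25=50, #2→F1 2·25=50, #3→F2 5·17=85, #4→F1 8·19=152, #5→F2 3·6=18. Service cost 355.
{F1, F3}: service cost 428
{F1, F4}: service cost 438
Among all 6 size-2 choices, {F1, F2} is lowest.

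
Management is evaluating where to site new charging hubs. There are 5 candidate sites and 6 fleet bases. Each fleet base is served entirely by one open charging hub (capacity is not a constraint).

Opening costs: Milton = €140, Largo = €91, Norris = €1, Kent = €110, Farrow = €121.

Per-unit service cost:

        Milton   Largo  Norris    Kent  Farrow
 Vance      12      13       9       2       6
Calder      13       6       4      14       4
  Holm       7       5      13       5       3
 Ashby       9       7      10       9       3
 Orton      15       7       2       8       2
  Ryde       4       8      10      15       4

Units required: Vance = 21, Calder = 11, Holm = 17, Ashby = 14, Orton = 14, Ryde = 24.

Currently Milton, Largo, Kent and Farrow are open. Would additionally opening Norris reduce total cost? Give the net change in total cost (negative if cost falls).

Current service cost with {Milton, Largo, Kent, Farrow}: 303.
Adding Norris: each fleet base re-picks its cheapest; new service cost 303, saving 0.
Extra fixed cost: 1. Net change = 1 − 0 = 1.
(Totals: 765 → 766.)

No — net change +1 (cost rises by 1).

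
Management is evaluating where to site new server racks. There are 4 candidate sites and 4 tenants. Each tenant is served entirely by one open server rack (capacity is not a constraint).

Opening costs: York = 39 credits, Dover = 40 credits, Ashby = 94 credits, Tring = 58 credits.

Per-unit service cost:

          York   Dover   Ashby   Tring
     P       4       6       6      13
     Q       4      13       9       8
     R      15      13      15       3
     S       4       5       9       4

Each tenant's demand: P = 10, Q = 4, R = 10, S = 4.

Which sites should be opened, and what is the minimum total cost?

For any fixed open set, each tenant goes to its cheapest open site; total = fixed + service.
{York, Tring}: P→York 4·10=40, Q→York 4·4=16, R→Tring 3·10=30, S→York 4·4=16. Service 102; fixed 97; total 199.
{Dover, Tring}: service 138 + fixed 98 = 236
{York, Dover, Tring}: P→York 4·10=40, Q→York 4·4=16, R→Tring 3·10=30, S→York 4·4=16. Service 102; fixed 137; total 239.
{York, Dover, Ashby, Tring}: P→York 4·10=40, Q→York 4·4=16, R→Tring 3·10=30, S→York 4·4=16. Service 102; fixed 231; total 333.
(All 15 nonempty subsets were checked; York and Tring is lowest.)

Open York and Tring; minimum total cost 199.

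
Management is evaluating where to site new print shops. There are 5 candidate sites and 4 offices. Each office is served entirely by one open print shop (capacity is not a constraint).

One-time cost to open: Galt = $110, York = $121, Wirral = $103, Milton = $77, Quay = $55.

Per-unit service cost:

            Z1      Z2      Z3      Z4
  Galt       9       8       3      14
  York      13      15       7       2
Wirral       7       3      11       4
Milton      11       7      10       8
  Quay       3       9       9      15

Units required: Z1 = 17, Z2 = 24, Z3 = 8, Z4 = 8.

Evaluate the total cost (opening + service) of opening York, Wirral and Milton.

Total cost: 564

Each office is assigned to its cheapest site among the open ones.
{York, Wirral, Milton}: Z1→Wirral 7·17=119, Z2→Wirral 3·24=72, Z3→York 7·8=56, Z4→York 2·8=16. Service 263; fixed 301; total 564.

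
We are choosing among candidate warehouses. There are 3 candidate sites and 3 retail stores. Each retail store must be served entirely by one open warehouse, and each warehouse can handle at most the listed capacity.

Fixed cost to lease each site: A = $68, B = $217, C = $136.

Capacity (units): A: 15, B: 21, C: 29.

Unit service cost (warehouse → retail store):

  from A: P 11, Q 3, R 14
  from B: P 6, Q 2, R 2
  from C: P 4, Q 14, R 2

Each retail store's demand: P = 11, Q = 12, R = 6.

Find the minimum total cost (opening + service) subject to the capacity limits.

Minimum total cost: 296

Open {A, C}: P→C 4·11=44, Q→A 3·12=36, R→C 2·6=12.
Loads: A carries 12/15, C carries 17/29. Service 92; fixed 204; total 296.
Next best feasible plan costs 360.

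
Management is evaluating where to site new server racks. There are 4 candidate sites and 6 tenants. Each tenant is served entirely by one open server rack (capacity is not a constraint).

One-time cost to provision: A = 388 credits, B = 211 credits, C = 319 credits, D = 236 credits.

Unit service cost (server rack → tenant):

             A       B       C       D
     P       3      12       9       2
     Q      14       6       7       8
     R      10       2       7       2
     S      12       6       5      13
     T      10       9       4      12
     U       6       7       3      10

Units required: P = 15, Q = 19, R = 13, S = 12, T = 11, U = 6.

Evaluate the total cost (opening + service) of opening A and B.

Total cost: 991

Each tenant is assigned to its cheapest site among the open ones.
{A, B}: P→A 3·15=45, Q→B 6·19=114, R→B 2·13=26, S→B 6·12=72, T→B 9·11=99, U→A 6·6=36. Service 392; fixed 599; total 991.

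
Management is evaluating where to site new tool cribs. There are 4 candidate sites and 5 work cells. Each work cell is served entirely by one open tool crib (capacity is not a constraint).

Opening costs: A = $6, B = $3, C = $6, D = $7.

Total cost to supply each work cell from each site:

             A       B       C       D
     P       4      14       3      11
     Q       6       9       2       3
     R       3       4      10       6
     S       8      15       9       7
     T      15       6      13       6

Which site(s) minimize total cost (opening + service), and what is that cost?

For any fixed open set, each work cell goes to its cheapest open site; total = fixed + service.
{B, C}: P→C 3, Q→C 2, R→B 4, S→C 9, T→B 6. Service 24; fixed 9; total 33.
{A, B}: P→A 4, Q→A 6, R→A 3, S→A 8, T→B 6. Service 27; fixed 9; total 36.
{A, D}: P→A 4, Q→D 3, R→A 3, S→D 7, T→D 6. Service 23; fixed 13; total 36.
{A, B, C, D}: service 21 + fixed 22 = 43
No other subset beats 33.

Open B and C; minimum total cost 33.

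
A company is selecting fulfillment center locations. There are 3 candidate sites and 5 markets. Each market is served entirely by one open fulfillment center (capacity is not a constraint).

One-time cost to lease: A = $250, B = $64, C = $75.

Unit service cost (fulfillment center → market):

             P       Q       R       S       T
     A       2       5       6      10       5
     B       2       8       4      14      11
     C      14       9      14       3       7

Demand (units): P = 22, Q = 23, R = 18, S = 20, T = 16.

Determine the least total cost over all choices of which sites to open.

For any fixed open set, each market goes to its cheapest open site; total = fixed + service.
{B, C}: P→B 2·22=44, Q→B 8·23=184, R→B 4·18=72, S→C 3·20=60, T→C 7·16=112. Service 472; fixed 139; total 611.
{A, C}: P→A 2·22=44, Q→A 5·23=115, R→A 6·18=108, S→C 3·20=60, T→A 5·16=80. Service 407; fixed 325; total 732.
{A, B, C}: P→A 2·22=44, Q→A 5·23=115, R→B 4·18=72, S→C 3·20=60, T→A 5·16=80. Service 371; fixed 389; total 760.
{B}: service 756 + fixed 64 = 820
(All 7 nonempty subsets were checked; B and C is lowest.)

Minimum total cost: 611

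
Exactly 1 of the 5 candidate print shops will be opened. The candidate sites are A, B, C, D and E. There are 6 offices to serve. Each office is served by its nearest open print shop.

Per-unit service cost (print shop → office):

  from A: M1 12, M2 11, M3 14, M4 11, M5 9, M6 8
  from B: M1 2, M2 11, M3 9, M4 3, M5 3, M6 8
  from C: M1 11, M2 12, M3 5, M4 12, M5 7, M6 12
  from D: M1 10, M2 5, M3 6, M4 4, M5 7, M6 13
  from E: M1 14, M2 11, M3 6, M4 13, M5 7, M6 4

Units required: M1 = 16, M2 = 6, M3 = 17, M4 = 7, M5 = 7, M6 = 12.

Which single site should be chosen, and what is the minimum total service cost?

Choose B only; total service cost 389.

With exactly 1 open, each office uses its cheapest among the chosen.
{B}: M1→B 2·16=32, M2→B 11·6=66, M3→B 9·17=153, M4→B 3·7=21, M5→B 3·7=21, M6→B 8·12=96. Service cost 389.
{D}: service cost 525
{E}: service cost 580
Among all 5 size-1 choices, {B} is lowest.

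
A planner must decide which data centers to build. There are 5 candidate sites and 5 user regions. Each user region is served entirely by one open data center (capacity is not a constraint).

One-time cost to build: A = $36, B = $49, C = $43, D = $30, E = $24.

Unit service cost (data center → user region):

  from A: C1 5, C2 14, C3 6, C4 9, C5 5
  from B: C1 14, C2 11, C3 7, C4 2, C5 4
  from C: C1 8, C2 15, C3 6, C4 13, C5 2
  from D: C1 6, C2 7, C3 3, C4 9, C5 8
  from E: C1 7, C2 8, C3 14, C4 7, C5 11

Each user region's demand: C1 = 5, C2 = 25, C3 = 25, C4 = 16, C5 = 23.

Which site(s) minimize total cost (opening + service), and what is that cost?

Open B, C and D; minimum total cost 480.

For any fixed open set, each user region goes to its cheapest open site; total = fixed + service.
{B, C, D}: C1→D 6·5=30, C2→D 7·25=175, C3→D 3·25=75, C4→B 2·16=32, C5→C 2·23=46. Service 358; fixed 122; total 480.
{B, D}: C1→D 6·5=30, C2→D 7·25=175, C3→D 3·25=75, C4→B 2·16=32, C5→B 4·23=92. Service 404; fixed 79; total 483.
{B, C, D, E}: service 358 + fixed 146 = 504
{A, B, C, D, E}: service 353 + fixed 182 = 535
No other subset beats 480.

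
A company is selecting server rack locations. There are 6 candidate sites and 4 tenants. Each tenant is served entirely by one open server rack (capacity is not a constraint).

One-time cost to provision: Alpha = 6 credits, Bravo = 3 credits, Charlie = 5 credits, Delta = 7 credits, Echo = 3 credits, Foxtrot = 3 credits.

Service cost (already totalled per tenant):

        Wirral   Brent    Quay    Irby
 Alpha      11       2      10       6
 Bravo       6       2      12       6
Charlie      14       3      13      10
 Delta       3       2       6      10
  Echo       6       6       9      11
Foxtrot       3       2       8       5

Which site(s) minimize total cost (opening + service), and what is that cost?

For any fixed open set, each tenant goes to its cheapest open site; total = fixed + service.
{Foxtrot}: Wirral→Foxtrot 3, Brent→Foxtrot 2, Quay→Foxtrot 8, Irby→Foxtrot 5. Service 18; fixed 3; total 21.
{Bravo, Foxtrot}: Wirral→Foxtrot 3, Brent→Bravo 2, Quay→Foxtrot 8, Irby→Foxtrot 5. Service 18; fixed 6; total 24.
{Echo, Foxtrot}: service 18 + fixed 6 = 24
{Alpha, Bravo, Charlie, Delta, Echo, Foxtrot}: service 16 + fixed 27 = 43
No other subset beats 21.

Open Foxtrot only; minimum total cost 21.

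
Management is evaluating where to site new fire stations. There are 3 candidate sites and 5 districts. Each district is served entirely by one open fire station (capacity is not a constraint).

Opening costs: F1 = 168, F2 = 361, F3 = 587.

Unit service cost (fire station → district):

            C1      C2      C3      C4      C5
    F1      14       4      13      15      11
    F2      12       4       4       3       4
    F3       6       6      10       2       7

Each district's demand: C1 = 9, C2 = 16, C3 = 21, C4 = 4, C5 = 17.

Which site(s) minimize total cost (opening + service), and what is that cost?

For any fixed open set, each district goes to its cheapest open site; total = fixed + service.
{F2}: C1→F2 12·9=108, C2→F2 4·16=64, C3→F2 4·21=84, C4→F2 3·4=12, C5→F2 4·17=68. Service 336; fixed 361; total 697.
{F1, F2}: service 336 + fixed 529 = 865
{F1}: C1→F1 14·9=126, C2→F1 4·16=64, C3→F1 13·21=273, C4→F1 15·4=60, C5→F1 11·17=187. Service 710; fixed 168; total 878.
{F1, F2, F3}: C1→F3 6·9=54, C2→F1 4·16=64, C3→F2 4·21=84, C4→F3 2·4=8, C5→F2 4·17=68. Service 278; fixed 1116; total 1394.
(All 7 nonempty subsets were checked; F2 only is lowest.)

Open F2 only; minimum total cost 697.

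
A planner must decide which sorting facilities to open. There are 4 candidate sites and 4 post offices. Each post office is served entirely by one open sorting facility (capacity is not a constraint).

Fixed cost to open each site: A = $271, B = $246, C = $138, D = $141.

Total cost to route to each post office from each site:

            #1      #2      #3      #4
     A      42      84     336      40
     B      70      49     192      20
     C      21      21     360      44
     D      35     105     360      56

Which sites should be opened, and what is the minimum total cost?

Open B only; minimum total cost 577.

For any fixed open set, each post office goes to its cheapest open site; total = fixed + service.
{B}: #1→B 70, #2→B 49, #3→B 192, #4→B 20. Service 331; fixed 246; total 577.
{C}: service 446 + fixed 138 = 584
{B, C}: #1→C 21, #2→C 21, #3→B 192, #4→B 20. Service 254; fixed 384; total 638.
{A, B, C, D}: service 254 + fixed 796 = 1050
No other subset beats 577.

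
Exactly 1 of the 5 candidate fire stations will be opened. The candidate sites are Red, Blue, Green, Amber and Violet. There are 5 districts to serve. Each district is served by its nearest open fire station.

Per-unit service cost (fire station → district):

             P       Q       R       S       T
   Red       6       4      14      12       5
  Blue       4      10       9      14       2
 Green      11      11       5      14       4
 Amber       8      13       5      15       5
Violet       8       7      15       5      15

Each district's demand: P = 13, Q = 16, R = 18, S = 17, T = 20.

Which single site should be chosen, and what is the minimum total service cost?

Choose Blue only; total service cost 652.

With exactly 1 open, each district uses its cheapest among the chosen.
{Blue}: P→Blue 4·13=52, Q→Blue 10·16=160, R→Blue 9·18=162, S→Blue 14·17=238, T→Blue 2·20=40. Service cost 652.
{Red}: service cost 698
{Green}: service cost 727
Among all 5 size-1 choices, {Blue} is lowest.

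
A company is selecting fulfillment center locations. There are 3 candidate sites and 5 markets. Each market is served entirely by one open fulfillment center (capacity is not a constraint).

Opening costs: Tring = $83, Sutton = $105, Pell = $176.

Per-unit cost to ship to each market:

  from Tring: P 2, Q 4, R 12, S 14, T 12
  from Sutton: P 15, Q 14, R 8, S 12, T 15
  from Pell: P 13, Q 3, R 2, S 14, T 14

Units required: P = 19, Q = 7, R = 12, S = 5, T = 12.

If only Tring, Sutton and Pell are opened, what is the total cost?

Each market is assigned to its cheapest site among the open ones.
{Tring, Sutton, Pell}: P→Tring 2·19=38, Q→Pell 3·7=21, R→Pell 2·12=24, S→Sutton 12·5=60, T→Tring 12·12=144. Service 287; fixed 364; total 651.

Total cost: 651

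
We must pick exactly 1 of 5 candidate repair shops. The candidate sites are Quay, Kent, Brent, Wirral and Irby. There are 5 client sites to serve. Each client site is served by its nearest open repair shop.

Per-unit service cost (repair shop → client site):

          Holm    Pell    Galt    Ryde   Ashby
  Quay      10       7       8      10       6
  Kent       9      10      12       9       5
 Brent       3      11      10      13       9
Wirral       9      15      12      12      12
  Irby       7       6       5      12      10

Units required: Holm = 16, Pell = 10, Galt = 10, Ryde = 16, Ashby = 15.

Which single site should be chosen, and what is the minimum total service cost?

With exactly 1 open, each client site uses its cheapest among the chosen.
{Quay}: Holm→Quay 10·16=160, Pell→Quay 7·10=70, Galt→Quay 8·10=80, Ryde→Quay 10·16=160, Ashby→Quay 6·15=90. Service cost 560.
{Irby}: service cost 564
{Kent}: service cost 583
Among all 5 size-1 choices, {Quay} is lowest.

Choose Quay only; total service cost 560.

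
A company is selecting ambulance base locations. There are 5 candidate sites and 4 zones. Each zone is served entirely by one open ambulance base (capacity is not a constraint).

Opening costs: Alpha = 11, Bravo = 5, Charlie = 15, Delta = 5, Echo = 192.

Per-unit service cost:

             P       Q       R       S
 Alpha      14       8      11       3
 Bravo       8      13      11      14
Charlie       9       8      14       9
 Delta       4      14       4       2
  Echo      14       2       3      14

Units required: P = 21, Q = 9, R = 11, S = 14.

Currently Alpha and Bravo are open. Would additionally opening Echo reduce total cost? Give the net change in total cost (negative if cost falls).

No — net change +50 (cost rises by 50).

Current service cost with {Alpha, Bravo}: 403.
Adding Echo: each zone re-picks its cheapest; new service cost 261, saving 142.
Extra fixed cost: 192. Net change = 192 − 142 = 50.
(Totals: 419 → 469.)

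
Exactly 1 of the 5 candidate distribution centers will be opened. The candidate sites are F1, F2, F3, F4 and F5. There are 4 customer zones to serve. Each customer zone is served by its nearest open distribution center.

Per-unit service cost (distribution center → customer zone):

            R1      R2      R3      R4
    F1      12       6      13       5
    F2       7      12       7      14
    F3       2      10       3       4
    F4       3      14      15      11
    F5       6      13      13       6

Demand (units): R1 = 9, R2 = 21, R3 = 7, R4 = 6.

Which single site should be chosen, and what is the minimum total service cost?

Choose F3 only; total service cost 273.

With exactly 1 open, each customer zone uses its cheapest among the chosen.
{F3}: R1→F3 2·9=18, R2→F3 10·21=210, R3→F3 3·7=21, R4→F3 4·6=24. Service cost 273.
{F1}: service cost 355
{F2}: service cost 448
Among all 5 size-1 choices, {F3} is lowest.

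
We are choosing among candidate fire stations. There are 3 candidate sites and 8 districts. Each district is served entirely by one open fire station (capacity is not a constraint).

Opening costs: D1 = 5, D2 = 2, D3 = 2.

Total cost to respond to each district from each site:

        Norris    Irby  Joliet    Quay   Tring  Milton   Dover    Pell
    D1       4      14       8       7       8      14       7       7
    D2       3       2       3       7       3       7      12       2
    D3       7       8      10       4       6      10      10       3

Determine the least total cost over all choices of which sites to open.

For any fixed open set, each district goes to its cheapest open site; total = fixed + service.
{D2, D3}: Norris→D2 3, Irby→D2 2, Joliet→D2 3, Quay→D3 4, Tring→D2 3, Milton→D2 7, Dover→D3 10, Pell→D2 2. Service 34; fixed 4; total 38.
{D1, D2, D3}: Norris→D2 3, Irby→D2 2, Joliet→D2 3, Quay→D3 4, Tring→D2 3, Milton→D2 7, Dover→D1 7, Pell→D2 2. Service 31; fixed 9; total 40.
{D1, D2}: service 34 + fixed 7 = 41
{D2}: service 39 + fixed 2 = 41
No other subset beats 38.

Minimum total cost: 38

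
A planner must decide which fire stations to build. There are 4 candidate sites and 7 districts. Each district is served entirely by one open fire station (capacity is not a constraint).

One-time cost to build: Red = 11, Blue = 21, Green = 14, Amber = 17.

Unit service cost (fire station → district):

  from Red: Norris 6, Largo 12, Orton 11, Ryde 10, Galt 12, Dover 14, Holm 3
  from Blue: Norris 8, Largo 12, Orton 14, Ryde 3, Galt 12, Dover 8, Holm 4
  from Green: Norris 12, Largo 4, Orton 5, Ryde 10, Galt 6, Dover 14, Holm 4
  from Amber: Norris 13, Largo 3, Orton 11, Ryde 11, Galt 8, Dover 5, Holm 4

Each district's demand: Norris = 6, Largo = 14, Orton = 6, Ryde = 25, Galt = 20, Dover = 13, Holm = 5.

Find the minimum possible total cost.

Minimum total cost: 446

For any fixed open set, each district goes to its cheapest open site; total = fixed + service.
{Red, Blue, Green, Amber}: Norris→Red 6·6=36, Largo→Amber 3·14=42, Orton→Green 5·6=30, Ryde→Blue 3·25=75, Galt→Green 6·20=120, Dover→Amber 5·13=65, Holm→Red 3·5=15. Service 383; fixed 63; total 446.
{Blue, Green, Amber}: Norris→Blue 8·6=48, Largo→Amber 3·14=42, Orton→Green 5·6=30, Ryde→Blue 3·25=75, Galt→Green 6·20=120, Dover→Amber 5·13=65, Holm→Blue 4·5=20. Service 400; fixed 52; total 452.
{Red, Blue, Green}: Norris→Red 6·6=36, Largo→Green 4·14=56, Orton→Green 5·6=30, Ryde→Blue 3·25=75, Galt→Green 6·20=120, Dover→Blue 8·13=104, Holm→Red 3·5=15. Service 436; fixed 46; total 482.
{Red}: service 957 + fixed 11 = 968
(All 15 nonempty subsets were checked; Red, Blue, Green and Amber is lowest.)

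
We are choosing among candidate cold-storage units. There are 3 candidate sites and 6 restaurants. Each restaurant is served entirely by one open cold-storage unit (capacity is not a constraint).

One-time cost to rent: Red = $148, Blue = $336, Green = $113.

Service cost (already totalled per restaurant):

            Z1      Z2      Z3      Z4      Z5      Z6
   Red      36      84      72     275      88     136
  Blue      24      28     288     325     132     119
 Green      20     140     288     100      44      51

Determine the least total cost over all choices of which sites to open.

For any fixed open set, each restaurant goes to its cheapest open site; total = fixed + service.
{Red, Green}: Z1→Green 20, Z2→Red 84, Z3→Red 72, Z4→Green 100, Z5→Green 44, Z6→Green 51. Service 371; fixed 261; total 632.
{Green}: Z1→Green 20, Z2→Green 140, Z3→Green 288, Z4→Green 100, Z5→Green 44, Z6→Green 51. Service 643; fixed 113; total 756.
{Red}: service 691 + fixed 148 = 839
{Red, Blue, Green}: Z1→Green 20, Z2→Blue 28, Z3→Red 72, Z4→Green 100, Z5→Green 44, Z6→Green 51. Service 315; fixed 597; total 912.
No other subset beats 632.

Minimum total cost: 632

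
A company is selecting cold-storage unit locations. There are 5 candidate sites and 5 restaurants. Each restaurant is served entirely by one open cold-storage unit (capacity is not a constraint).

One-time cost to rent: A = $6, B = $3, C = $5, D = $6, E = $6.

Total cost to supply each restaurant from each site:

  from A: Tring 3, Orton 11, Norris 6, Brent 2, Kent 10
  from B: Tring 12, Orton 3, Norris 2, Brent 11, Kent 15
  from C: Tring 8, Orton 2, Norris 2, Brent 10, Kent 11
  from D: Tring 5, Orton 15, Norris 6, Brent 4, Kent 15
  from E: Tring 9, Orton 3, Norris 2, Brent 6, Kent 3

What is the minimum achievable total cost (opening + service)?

Minimum total cost: 25

For any fixed open set, each restaurant goes to its cheapest open site; total = fixed + service.
{A, E}: Tring→A 3, Orton→E 3, Norris→E 2, Brent→A 2, Kent→E 3. Service 13; fixed 12; total 25.
{A, B, E}: Tring→A 3, Orton→B 3, Norris→B 2, Brent→A 2, Kent→E 3. Service 13; fixed 15; total 28.
{A, B}: service 20 + fixed 9 = 29
{A, B, C, D, E}: service 12 + fixed 26 = 38
No other subset beats 25.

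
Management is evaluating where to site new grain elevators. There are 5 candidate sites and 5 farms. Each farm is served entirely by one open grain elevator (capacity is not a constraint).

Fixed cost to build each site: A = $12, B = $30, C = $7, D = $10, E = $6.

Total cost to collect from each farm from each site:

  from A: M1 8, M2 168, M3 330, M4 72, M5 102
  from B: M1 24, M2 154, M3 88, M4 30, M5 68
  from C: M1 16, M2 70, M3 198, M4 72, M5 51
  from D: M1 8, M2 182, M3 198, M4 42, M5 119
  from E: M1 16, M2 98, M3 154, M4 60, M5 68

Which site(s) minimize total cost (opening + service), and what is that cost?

Open B and C; minimum total cost 292.

For any fixed open set, each farm goes to its cheapest open site; total = fixed + service.
{B, C}: M1→C 16, M2→C 70, M3→B 88, M4→B 30, M5→C 51. Service 255; fixed 37; total 292.
{B, C, D}: service 247 + fixed 47 = 294
{A, B, C}: service 247 + fixed 49 = 296
{A, B, C, D, E}: service 247 + fixed 65 = 312
No other subset beats 292.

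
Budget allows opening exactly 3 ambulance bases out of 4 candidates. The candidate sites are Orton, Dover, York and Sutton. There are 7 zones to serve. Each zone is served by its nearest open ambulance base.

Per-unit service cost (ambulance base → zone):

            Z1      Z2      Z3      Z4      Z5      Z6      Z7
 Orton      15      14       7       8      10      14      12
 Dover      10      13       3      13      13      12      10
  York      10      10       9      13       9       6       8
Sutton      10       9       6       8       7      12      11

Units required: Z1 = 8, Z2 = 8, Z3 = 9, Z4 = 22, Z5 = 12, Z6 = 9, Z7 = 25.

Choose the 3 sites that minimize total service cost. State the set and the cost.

With exactly 3 open, each zone uses its cheapest among the chosen.
{Dover, York, Sutton}: Z1→Dover 10·8=80, Z2→Sutton 9·8=72, Z3→Dover 3·9=27, Z4→Sutton 8·22=176, Z5→Sutton 7·12=84, Z6→York 6·9=54, Z7→York 8·25=200. Service cost 693.
{Orton, York, Sutton}: service cost 720
{Orton, Dover, York}: service cost 725
Among all 4 size-3 choices, {Dover, York, Sutton} is lowest.

Choose Dover, York and Sutton; total service cost 693.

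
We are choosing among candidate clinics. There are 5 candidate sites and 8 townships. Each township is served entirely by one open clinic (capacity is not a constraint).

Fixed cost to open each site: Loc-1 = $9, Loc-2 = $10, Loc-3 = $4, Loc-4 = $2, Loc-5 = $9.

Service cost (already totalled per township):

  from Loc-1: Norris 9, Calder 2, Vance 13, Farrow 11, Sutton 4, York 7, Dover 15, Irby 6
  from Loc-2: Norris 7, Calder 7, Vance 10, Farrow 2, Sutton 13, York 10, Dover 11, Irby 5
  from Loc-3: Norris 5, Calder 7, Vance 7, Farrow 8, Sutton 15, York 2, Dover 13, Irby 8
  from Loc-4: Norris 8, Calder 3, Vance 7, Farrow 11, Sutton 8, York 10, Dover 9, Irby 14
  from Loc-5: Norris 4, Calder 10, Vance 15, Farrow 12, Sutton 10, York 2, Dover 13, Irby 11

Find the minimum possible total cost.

For any fixed open set, each township goes to its cheapest open site; total = fixed + service.
{Loc-3, Loc-4}: Norris→Loc-3 5, Calder→Loc-4 3, Vance→Loc-3 7, Farrow→Loc-3 8, Sutton→Loc-4 8, York→Loc-3 2, Dover→Loc-4 9, Irby→Loc-3 8. Service 50; fixed 6; total 56.
{Loc-2, Loc-3, Loc-4}: service 41 + fixed 16 = 57
{Loc-1, Loc-3, Loc-4}: service 43 + fixed 15 = 58
{Loc-1, Loc-2, Loc-3, Loc-4, Loc-5}: service 35 + fixed 34 = 69
No other subset beats 56.

Minimum total cost: 56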